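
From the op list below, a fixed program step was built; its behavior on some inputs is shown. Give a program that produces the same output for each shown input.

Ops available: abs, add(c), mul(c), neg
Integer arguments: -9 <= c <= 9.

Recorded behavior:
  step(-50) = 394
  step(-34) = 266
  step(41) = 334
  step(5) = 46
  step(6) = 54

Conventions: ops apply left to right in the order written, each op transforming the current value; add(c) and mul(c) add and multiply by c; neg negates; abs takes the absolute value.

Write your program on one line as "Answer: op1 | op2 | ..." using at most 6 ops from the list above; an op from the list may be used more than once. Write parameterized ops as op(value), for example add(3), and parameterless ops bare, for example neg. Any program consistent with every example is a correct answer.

mul(8) | add(8) | neg | add(2) | abs

Check, running the answer program on each example:
  -50 -> -400 -> -392 -> 392 -> 394 -> 394
  -34 -> -272 -> -264 -> 264 -> 266 -> 266
  41 -> 328 -> 336 -> -336 -> -334 -> 334
  5 -> 40 -> 48 -> -48 -> -46 -> 46
  6 -> 48 -> 56 -> -56 -> -54 -> 54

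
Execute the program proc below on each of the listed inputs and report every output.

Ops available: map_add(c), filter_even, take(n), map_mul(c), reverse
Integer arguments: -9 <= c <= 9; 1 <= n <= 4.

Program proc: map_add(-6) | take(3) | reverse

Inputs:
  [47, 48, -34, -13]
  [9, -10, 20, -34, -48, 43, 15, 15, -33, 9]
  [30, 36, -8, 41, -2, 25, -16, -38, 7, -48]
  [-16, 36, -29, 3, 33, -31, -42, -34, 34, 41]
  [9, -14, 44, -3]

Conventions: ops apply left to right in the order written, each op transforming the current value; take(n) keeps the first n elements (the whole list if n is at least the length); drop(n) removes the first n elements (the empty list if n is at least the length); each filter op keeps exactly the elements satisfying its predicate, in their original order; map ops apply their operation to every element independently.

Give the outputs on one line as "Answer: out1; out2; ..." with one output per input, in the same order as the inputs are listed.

Execution, op by op:
  [47, 48, -34, -13] -> [41, 42, -40, -19] -> [41, 42, -40] -> [-40, 42, 41]
  [9, -10, 20, -34, -48, 43, 15, 15, -33, 9] -> [3, -16, 14, -40, -54, 37, 9, 9, -39, 3] -> [3, -16, 14] -> [14, -16, 3]
  [30, 36, -8, 41, -2, 25, -16, -38, 7, -48] -> [24, 30, -14, 35, -8, 19, -22, -44, 1, -54] -> [24, 30, -14] -> [-14, 30, 24]
  [-16, 36, -29, 3, 33, -31, -42, -34, 34, 41] -> [-22, 30, -35, -3, 27, -37, -48, -40, 28, 35] -> [-22, 30, -35] -> [-35, 30, -22]
  [9, -14, 44, -3] -> [3, -20, 38, -9] -> [3, -20, 38] -> [38, -20, 3]

[-40, 42, 41]; [14, -16, 3]; [-14, 30, 24]; [-35, 30, -22]; [38, -20, 3]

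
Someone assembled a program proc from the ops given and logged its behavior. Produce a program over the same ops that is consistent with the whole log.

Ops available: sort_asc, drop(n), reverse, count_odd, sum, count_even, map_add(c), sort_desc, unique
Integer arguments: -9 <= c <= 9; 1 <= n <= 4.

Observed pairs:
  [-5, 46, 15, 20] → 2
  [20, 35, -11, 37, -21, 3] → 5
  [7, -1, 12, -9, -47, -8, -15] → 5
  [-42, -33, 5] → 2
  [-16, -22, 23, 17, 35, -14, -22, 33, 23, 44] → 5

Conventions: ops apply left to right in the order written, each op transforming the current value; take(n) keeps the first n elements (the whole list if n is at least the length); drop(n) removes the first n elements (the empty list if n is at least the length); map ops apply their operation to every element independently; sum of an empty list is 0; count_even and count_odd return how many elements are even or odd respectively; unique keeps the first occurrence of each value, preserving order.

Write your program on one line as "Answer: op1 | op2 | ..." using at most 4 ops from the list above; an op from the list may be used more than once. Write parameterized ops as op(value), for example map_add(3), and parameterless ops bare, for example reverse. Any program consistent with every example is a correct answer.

reverse | sort_asc | map_add(3) | count_even

Check, running the answer program on each example:
  [-5, 46, 15, 20] -> [20, 15, 46, -5] -> [-5, 15, 20, 46] -> [-2, 18, 23, 49] -> 2
  [20, 35, -11, 37, -21, 3] -> [3, -21, 37, -11, 35, 20] -> [-21, -11, 3, 20, 35, 37] -> [-18, -8, 6, 23, 38, 40] -> 5
  [7, -1, 12, -9, -47, -8, -15] -> [-15, -8, -47, -9, 12, -1, 7] -> [-47, -15, -9, -8, -1, 7, 12] -> [-44, -12, -6, -5, 2, 10, 15] -> 5
  [-42, -33, 5] -> [5, -33, -42] -> [-42, -33, 5] -> [-39, -30, 8] -> 2
  [-16, -22, 23, 17, 35, -14, -22, 33, 23, 44] -> [44, 23, 33, -22, -14, 35, 17, 23, -22, -16] -> [-22, -22, -16, -14, 17, 23, 23, 33, 35, 44] -> [-19, -19, -13, -11, 20, 26, 26, 36, 38, 47] -> 5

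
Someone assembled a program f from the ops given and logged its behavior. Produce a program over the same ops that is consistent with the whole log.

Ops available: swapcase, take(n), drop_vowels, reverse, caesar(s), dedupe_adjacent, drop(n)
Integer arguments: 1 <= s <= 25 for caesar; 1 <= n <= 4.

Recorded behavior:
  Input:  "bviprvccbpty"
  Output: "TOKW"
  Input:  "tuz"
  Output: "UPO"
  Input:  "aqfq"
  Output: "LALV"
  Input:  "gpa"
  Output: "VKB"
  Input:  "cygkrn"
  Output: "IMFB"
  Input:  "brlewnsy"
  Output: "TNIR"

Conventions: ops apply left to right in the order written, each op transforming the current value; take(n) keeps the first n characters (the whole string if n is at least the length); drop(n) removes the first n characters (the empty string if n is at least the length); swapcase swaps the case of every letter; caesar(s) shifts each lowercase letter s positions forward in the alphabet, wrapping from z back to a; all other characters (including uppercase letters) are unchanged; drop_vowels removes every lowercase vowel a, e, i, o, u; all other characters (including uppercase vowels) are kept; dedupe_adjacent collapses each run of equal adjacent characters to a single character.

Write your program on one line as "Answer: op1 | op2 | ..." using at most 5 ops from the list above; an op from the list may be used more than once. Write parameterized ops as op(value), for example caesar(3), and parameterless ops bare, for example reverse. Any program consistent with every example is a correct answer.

reverse | caesar(21) | take(4) | swapcase

Check, running the answer program on each example:
  "bviprvccbpty" -> "ytpbccvrpivb" -> "tokwxxqmkdqw" -> "tokw" -> "TOKW"
  "tuz" -> "zut" -> "upo" -> "upo" -> "UPO"
  "aqfq" -> "qfqa" -> "lalv" -> "lalv" -> "LALV"
  "gpa" -> "apg" -> "vkb" -> "vkb" -> "VKB"
  "cygkrn" -> "nrkgyc" -> "imfbtx" -> "imfb" -> "IMFB"
  "brlewnsy" -> "ysnwelrb" -> "tnirzgmw" -> "tnir" -> "TNIR"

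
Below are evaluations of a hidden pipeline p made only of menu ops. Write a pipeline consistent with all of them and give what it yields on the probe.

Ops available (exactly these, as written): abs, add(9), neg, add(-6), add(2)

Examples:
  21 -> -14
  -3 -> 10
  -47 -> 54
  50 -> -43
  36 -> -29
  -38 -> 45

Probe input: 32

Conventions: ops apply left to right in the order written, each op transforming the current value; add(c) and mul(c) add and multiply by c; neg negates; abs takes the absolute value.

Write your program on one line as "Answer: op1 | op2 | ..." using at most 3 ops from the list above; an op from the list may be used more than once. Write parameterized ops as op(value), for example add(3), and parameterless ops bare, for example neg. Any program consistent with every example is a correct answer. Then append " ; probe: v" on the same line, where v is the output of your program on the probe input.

add(2) | neg | add(9) ; probe: -25

Check, running the answer program on each example:
  21 -> 23 -> -23 -> -14
  -3 -> -1 -> 1 -> 10
  -47 -> -45 -> 45 -> 54
  50 -> 52 -> -52 -> -43
  36 -> 38 -> -38 -> -29
  -38 -> -36 -> 36 -> 45
  probe: 32 -> 34 -> -34 -> -25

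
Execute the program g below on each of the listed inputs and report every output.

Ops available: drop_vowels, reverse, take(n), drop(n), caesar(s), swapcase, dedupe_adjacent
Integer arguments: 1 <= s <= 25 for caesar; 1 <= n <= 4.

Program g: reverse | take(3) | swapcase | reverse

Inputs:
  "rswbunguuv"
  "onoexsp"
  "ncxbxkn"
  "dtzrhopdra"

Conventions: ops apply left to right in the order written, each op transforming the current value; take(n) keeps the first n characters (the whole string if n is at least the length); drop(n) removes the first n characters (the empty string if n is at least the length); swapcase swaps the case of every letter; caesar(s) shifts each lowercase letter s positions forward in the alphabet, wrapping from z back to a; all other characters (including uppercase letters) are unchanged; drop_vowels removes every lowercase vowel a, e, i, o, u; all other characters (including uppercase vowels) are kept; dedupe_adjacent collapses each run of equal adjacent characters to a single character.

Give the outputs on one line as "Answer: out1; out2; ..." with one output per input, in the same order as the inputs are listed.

"UUV"; "XSP"; "XKN"; "DRA"

Execution, op by op:
  "rswbunguuv" -> "vuugnubwsr" -> "vuu" -> "VUU" -> "UUV"
  "onoexsp" -> "psxeono" -> "psx" -> "PSX" -> "XSP"
  "ncxbxkn" -> "nkxbxcn" -> "nkx" -> "NKX" -> "XKN"
  "dtzrhopdra" -> "ardpohrztd" -> "ard" -> "ARD" -> "DRA"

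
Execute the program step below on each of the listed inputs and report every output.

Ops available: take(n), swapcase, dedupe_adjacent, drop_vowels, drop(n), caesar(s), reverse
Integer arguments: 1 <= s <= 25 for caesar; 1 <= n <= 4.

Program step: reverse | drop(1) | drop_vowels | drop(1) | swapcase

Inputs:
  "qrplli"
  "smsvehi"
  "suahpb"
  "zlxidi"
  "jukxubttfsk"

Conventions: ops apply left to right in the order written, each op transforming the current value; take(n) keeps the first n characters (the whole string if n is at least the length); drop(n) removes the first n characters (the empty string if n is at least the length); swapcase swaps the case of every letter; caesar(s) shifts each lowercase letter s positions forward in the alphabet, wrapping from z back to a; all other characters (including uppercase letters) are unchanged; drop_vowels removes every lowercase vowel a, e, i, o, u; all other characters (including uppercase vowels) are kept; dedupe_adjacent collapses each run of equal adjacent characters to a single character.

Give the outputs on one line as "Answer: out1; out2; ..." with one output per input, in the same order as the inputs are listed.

"LPRQ"; "VSMS"; "HS"; "XLZ"; "FTTBXKJ"

Execution, op by op:
  "qrplli" -> "illprq" -> "llprq" -> "llprq" -> "lprq" -> "LPRQ"
  "smsvehi" -> "ihevsms" -> "hevsms" -> "hvsms" -> "vsms" -> "VSMS"
  "suahpb" -> "bphaus" -> "phaus" -> "phs" -> "hs" -> "HS"
  "zlxidi" -> "idixlz" -> "dixlz" -> "dxlz" -> "xlz" -> "XLZ"
  "jukxubttfsk" -> "ksfttbuxkuj" -> "sfttbuxkuj" -> "sfttbxkj" -> "fttbxkj" -> "FTTBXKJ"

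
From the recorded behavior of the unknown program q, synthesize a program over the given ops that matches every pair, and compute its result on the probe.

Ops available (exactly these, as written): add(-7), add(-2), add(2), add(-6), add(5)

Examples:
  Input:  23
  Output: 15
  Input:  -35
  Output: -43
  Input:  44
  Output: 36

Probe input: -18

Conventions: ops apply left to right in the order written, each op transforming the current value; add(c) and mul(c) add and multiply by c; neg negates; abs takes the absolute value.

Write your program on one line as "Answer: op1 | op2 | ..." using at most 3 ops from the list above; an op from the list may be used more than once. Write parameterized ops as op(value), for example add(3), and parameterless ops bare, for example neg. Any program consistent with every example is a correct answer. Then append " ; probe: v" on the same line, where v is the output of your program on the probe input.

add(-6) | add(-2) ; probe: -26

Check, running the answer program on each example:
  23 -> 17 -> 15
  -35 -> -41 -> -43
  44 -> 38 -> 36
  probe: -18 -> -24 -> -26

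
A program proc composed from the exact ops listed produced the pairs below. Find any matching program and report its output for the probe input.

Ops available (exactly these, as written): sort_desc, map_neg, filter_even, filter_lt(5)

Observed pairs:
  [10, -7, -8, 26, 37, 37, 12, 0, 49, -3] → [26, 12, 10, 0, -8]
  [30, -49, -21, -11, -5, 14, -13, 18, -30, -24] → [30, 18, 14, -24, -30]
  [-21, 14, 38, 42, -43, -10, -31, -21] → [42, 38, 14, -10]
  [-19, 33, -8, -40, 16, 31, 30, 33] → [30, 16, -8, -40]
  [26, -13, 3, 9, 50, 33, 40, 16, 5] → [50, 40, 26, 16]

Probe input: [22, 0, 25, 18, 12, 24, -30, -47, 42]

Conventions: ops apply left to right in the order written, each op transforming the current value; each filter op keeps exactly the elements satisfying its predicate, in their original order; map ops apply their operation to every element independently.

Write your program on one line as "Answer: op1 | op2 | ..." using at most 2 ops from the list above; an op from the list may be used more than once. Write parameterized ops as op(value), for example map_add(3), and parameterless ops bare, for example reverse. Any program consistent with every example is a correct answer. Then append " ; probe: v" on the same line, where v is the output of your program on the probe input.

sort_desc | filter_even ; probe: [42, 24, 22, 18, 12, 0, -30]

Check, running the answer program on each example:
  [10, -7, -8, 26, 37, 37, 12, 0, 49, -3] -> [49, 37, 37, 26, 12, 10, 0, -3, -7, -8] -> [26, 12, 10, 0, -8]
  [30, -49, -21, -11, -5, 14, -13, 18, -30, -24] -> [30, 18, 14, -5, -11, -13, -21, -24, -30, -49] -> [30, 18, 14, -24, -30]
  [-21, 14, 38, 42, -43, -10, -31, -21] -> [42, 38, 14, -10, -21, -21, -31, -43] -> [42, 38, 14, -10]
  [-19, 33, -8, -40, 16, 31, 30, 33] -> [33, 33, 31, 30, 16, -8, -19, -40] -> [30, 16, -8, -40]
  [26, -13, 3, 9, 50, 33, 40, 16, 5] -> [50, 40, 33, 26, 16, 9, 5, 3, -13] -> [50, 40, 26, 16]
  probe: [22, 0, 25, 18, 12, 24, -30, -47, 42] -> [42, 25, 24, 22, 18, 12, 0, -30, -47] -> [42, 24, 22, 18, 12, 0, -30]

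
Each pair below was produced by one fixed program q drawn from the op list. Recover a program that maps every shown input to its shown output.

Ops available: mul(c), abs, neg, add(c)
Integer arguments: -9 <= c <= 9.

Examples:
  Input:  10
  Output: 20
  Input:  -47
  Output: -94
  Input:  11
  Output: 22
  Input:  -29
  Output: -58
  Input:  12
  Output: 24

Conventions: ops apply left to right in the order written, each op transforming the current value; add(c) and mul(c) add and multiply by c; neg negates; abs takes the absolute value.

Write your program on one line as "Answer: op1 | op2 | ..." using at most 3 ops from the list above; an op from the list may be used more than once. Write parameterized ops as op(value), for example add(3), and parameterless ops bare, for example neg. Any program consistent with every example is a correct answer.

neg | mul(2) | neg

Check, running the answer program on each example:
  10 -> -10 -> -20 -> 20
  -47 -> 47 -> 94 -> -94
  11 -> -11 -> -22 -> 22
  -29 -> 29 -> 58 -> -58
  12 -> -12 -> -24 -> 24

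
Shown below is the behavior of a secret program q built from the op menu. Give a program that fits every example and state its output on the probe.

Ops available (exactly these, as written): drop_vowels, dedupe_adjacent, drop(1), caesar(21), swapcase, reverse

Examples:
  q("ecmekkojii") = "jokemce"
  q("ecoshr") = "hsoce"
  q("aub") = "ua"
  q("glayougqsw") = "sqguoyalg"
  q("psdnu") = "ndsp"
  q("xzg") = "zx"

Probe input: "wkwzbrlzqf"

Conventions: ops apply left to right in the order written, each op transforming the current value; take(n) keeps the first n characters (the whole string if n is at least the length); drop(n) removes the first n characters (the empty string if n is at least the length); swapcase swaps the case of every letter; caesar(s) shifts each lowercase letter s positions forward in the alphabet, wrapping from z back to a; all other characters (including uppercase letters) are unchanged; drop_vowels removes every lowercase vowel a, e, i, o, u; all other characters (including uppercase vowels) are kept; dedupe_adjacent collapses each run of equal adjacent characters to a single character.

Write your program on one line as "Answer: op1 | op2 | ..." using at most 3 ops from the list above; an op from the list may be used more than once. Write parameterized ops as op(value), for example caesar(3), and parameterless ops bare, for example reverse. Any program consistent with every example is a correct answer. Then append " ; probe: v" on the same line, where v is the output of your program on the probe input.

reverse | dedupe_adjacent | drop(1) ; probe: "qzlrbzwkw"

Check, running the answer program on each example:
  "ecmekkojii" -> "iijokkemce" -> "ijokemce" -> "jokemce"
  "ecoshr" -> "rhsoce" -> "rhsoce" -> "hsoce"
  "aub" -> "bua" -> "bua" -> "ua"
  "glayougqsw" -> "wsqguoyalg" -> "wsqguoyalg" -> "sqguoyalg"
  "psdnu" -> "undsp" -> "undsp" -> "ndsp"
  "xzg" -> "gzx" -> "gzx" -> "zx"
  probe: "wkwzbrlzqf" -> "fqzlrbzwkw" -> "fqzlrbzwkw" -> "qzlrbzwkw"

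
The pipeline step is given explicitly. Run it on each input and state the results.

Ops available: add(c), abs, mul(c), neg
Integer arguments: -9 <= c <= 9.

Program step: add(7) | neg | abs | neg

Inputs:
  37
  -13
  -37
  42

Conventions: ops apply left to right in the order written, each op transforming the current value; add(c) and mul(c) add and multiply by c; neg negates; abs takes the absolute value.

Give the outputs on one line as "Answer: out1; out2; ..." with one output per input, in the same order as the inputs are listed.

-44; -6; -30; -49

Execution, op by op:
  37 -> 44 -> -44 -> 44 -> -44
  -13 -> -6 -> 6 -> 6 -> -6
  -37 -> -30 -> 30 -> 30 -> -30
  42 -> 49 -> -49 -> 49 -> -49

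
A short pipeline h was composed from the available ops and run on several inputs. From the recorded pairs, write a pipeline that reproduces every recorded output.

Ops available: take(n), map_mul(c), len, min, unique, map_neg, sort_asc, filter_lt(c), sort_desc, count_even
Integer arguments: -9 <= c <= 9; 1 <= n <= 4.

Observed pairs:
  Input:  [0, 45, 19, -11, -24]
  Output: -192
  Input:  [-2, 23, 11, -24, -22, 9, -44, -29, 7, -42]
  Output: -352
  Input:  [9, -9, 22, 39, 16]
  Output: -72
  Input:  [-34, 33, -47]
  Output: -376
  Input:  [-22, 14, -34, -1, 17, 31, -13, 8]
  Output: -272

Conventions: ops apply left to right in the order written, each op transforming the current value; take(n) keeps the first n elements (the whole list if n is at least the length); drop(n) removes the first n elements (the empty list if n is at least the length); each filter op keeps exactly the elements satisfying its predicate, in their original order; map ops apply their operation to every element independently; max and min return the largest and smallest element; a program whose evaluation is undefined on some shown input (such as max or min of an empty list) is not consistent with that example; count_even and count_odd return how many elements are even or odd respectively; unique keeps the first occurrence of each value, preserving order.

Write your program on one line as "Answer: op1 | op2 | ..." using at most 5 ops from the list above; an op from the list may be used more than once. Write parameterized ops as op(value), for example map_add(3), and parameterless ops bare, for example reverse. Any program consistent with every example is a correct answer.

sort_desc | map_mul(8) | filter_lt(-9) | min

Check, running the answer program on each example:
  [0, 45, 19, -11, -24] -> [45, 19, 0, -11, -24] -> [360, 152, 0, -88, -192] -> [-88, -192] -> -192
  [-2, 23, 11, -24, -22, 9, -44, -29, 7, -42] -> [23, 11, 9, 7, -2, -22, -24, -29, -42, -44] -> [184, 88, 72, 56, -16, -176, -192, -232, -336, -352] -> [-16, -176, -192, -232, -336, -352] -> -352
  [9, -9, 22, 39, 16] -> [39, 22, 16, 9, -9] -> [312, 176, 128, 72, -72] -> [-72] -> -72
  [-34, 33, -47] -> [33, -34, -47] -> [264, -272, -376] -> [-272, -376] -> -376
  [-22, 14, -34, -1, 17, 31, -13, 8] -> [31, 17, 14, 8, -1, -13, -22, -34] -> [248, 136, 112, 64, -8, -104, -176, -272] -> [-104, -176, -272] -> -272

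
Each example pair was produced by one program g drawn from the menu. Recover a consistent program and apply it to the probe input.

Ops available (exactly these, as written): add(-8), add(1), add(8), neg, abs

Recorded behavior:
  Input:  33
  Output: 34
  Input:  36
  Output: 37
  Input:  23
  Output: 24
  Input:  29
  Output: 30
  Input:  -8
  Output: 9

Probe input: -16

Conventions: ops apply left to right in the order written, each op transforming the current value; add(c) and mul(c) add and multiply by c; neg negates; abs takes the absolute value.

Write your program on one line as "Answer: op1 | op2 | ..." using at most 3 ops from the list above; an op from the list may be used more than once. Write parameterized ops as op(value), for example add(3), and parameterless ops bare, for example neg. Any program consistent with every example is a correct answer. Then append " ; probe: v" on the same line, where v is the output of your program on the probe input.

abs | add(1) ; probe: 17

Check, running the answer program on each example:
  33 -> 33 -> 34
  36 -> 36 -> 37
  23 -> 23 -> 24
  29 -> 29 -> 30
  -8 -> 8 -> 9
  probe: -16 -> 16 -> 17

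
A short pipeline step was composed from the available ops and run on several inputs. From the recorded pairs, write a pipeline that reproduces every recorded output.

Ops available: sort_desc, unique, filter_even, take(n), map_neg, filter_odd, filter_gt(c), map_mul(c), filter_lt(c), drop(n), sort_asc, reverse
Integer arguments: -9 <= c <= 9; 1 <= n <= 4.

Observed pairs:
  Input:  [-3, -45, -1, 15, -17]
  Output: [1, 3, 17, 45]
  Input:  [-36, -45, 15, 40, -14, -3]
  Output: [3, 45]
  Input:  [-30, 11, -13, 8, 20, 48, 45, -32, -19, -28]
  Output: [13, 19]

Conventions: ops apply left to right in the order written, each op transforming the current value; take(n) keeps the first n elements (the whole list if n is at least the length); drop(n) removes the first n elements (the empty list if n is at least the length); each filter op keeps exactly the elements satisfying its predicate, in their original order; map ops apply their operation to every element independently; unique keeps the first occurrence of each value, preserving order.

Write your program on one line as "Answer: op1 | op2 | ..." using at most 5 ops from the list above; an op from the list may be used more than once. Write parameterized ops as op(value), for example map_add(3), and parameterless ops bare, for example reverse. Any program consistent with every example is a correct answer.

filter_lt(2) | sort_desc | map_neg | filter_odd

Check, running the answer program on each example:
  [-3, -45, -1, 15, -17] -> [-3, -45, -1, -17] -> [-1, -3, -17, -45] -> [1, 3, 17, 45] -> [1, 3, 17, 45]
  [-36, -45, 15, 40, -14, -3] -> [-36, -45, -14, -3] -> [-3, -14, -36, -45] -> [3, 14, 36, 45] -> [3, 45]
  [-30, 11, -13, 8, 20, 48, 45, -32, -19, -28] -> [-30, -13, -32, -19, -28] -> [-13, -19, -28, -30, -32] -> [13, 19, 28, 30, 32] -> [13, 19]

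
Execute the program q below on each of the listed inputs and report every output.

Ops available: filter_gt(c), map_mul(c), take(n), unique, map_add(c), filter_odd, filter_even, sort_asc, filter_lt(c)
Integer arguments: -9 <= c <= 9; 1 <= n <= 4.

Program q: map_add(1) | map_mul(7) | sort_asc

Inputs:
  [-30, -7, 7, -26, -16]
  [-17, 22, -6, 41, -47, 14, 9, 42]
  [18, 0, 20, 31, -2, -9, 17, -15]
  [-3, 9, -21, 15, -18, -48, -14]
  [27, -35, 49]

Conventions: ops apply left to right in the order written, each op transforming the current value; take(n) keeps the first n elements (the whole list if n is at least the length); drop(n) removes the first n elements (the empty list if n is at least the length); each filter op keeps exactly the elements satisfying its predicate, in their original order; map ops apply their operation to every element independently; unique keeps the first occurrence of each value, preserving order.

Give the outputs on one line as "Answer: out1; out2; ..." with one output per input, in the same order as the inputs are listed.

[-203, -175, -105, -42, 56]; [-322, -112, -35, 70, 105, 161, 294, 301]; [-98, -56, -7, 7, 126, 133, 147, 224]; [-329, -140, -119, -91, -14, 70, 112]; [-238, 196, 350]

Execution, op by op:
  [-30, -7, 7, -26, -16] -> [-29, -6, 8, -25, -15] -> [-203, -42, 56, -175, -105] -> [-203, -175, -105, -42, 56]
  [-17, 22, -6, 41, -47, 14, 9, 42] -> [-16, 23, -5, 42, -46, 15, 10, 43] -> [-112, 161, -35, 294, -322, 105, 70, 301] -> [-322, -112, -35, 70, 105, 161, 294, 301]
  [18, 0, 20, 31, -2, -9, 17, -15] -> [19, 1, 21, 32, -1, -8, 18, -14] -> [133, 7, 147, 224, -7, -56, 126, -98] -> [-98, -56, -7, 7, 126, 133, 147, 224]
  [-3, 9, -21, 15, -18, -48, -14] -> [-2, 10, -20, 16, -17, -47, -13] -> [-14, 70, -140, 112, -119, -329, -91] -> [-329, -140, -119, -91, -14, 70, 112]
  [27, -35, 49] -> [28, -34, 50] -> [196, -238, 350] -> [-238, 196, 350]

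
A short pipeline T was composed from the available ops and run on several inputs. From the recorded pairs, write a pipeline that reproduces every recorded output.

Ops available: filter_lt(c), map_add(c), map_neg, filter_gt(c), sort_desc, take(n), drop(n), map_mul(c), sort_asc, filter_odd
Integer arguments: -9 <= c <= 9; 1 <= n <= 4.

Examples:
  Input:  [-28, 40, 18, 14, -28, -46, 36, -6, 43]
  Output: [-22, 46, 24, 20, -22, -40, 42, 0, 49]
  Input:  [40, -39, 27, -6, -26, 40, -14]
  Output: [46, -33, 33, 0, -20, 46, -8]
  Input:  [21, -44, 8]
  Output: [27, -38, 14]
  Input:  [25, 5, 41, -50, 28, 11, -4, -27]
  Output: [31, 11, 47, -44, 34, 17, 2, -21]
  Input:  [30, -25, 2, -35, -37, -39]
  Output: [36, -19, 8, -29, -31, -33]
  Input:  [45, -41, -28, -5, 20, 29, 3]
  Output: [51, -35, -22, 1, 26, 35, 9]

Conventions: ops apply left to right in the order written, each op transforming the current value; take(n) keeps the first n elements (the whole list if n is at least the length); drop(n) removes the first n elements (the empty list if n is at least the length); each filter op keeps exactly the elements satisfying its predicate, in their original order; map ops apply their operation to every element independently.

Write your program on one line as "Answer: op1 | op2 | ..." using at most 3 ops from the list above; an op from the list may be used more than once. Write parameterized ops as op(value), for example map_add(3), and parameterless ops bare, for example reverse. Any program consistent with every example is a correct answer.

map_neg | map_add(-6) | map_neg

Check, running the answer program on each example:
  [-28, 40, 18, 14, -28, -46, 36, -6, 43] -> [28, -40, -18, -14, 28, 46, -36, 6, -43] -> [22, -46, -24, -20, 22, 40, -42, 0, -49] -> [-22, 46, 24, 20, -22, -40, 42, 0, 49]
  [40, -39, 27, -6, -26, 40, -14] -> [-40, 39, -27, 6, 26, -40, 14] -> [-46, 33, -33, 0, 20, -46, 8] -> [46, -33, 33, 0, -20, 46, -8]
  [21, -44, 8] -> [-21, 44, -8] -> [-27, 38, -14] -> [27, -38, 14]
  [25, 5, 41, -50, 28, 11, -4, -27] -> [-25, -5, -41, 50, -28, -11, 4, 27] -> [-31, -11, -47, 44, -34, -17, -2, 21] -> [31, 11, 47, -44, 34, 17, 2, -21]
  [30, -25, 2, -35, -37, -39] -> [-30, 25, -2, 35, 37, 39] -> [-36, 19, -8, 29, 31, 33] -> [36, -19, 8, -29, -31, -33]
  [45, -41, -28, -5, 20, 29, 3] -> [-45, 41, 28, 5, -20, -29, -3] -> [-51, 35, 22, -1, -26, -35, -9] -> [51, -35, -22, 1, 26, 35, 9]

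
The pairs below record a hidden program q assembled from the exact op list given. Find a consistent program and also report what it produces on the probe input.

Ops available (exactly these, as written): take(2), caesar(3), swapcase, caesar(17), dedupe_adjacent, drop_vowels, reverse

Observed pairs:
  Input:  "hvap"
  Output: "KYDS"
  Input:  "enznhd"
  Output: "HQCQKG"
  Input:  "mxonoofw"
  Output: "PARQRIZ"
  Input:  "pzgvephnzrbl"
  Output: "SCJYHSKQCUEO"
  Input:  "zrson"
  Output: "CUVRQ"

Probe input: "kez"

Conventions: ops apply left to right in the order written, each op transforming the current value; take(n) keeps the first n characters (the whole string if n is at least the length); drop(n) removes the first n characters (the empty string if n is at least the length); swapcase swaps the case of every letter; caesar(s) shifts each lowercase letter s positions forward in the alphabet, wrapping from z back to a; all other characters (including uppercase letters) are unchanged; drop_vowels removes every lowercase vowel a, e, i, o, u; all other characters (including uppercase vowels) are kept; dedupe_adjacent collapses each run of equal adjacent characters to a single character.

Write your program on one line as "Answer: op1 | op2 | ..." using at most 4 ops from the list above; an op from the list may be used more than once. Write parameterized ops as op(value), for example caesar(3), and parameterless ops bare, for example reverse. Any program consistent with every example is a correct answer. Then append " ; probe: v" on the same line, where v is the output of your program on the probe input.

caesar(3) | swapcase | dedupe_adjacent ; probe: "NHC"

Check, running the answer program on each example:
  "hvap" -> "kyds" -> "KYDS" -> "KYDS"
  "enznhd" -> "hqcqkg" -> "HQCQKG" -> "HQCQKG"
  "mxonoofw" -> "parqrriz" -> "PARQRRIZ" -> "PARQRIZ"
  "pzgvephnzrbl" -> "scjyhskqcueo" -> "SCJYHSKQCUEO" -> "SCJYHSKQCUEO"
  "zrson" -> "cuvrq" -> "CUVRQ" -> "CUVRQ"
  probe: "kez" -> "nhc" -> "NHC" -> "NHC"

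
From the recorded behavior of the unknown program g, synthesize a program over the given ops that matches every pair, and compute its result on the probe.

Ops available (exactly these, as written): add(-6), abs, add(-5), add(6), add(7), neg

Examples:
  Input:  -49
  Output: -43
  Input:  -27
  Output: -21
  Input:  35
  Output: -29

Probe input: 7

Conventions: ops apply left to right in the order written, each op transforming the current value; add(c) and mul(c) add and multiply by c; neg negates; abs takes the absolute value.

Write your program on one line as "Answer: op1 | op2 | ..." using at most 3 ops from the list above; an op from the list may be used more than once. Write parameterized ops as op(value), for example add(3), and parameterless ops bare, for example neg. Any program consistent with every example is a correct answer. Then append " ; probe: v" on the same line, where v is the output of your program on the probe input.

abs | add(-6) | neg ; probe: -1

Check, running the answer program on each example:
  -49 -> 49 -> 43 -> -43
  -27 -> 27 -> 21 -> -21
  35 -> 35 -> 29 -> -29
  probe: 7 -> 7 -> 1 -> -1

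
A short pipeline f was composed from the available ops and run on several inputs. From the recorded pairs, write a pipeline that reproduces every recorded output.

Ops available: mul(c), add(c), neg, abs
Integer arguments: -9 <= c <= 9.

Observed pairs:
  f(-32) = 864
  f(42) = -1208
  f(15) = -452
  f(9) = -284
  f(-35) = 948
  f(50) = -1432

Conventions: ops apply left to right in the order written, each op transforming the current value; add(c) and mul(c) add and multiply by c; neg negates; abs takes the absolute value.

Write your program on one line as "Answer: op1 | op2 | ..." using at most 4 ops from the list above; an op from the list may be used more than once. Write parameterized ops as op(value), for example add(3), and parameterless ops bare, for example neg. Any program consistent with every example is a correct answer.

mul(7) | add(8) | mul(-4)

Check, running the answer program on each example:
  -32 -> -224 -> -216 -> 864
  42 -> 294 -> 302 -> -1208
  15 -> 105 -> 113 -> -452
  9 -> 63 -> 71 -> -284
  -35 -> -245 -> -237 -> 948
  50 -> 350 -> 358 -> -1432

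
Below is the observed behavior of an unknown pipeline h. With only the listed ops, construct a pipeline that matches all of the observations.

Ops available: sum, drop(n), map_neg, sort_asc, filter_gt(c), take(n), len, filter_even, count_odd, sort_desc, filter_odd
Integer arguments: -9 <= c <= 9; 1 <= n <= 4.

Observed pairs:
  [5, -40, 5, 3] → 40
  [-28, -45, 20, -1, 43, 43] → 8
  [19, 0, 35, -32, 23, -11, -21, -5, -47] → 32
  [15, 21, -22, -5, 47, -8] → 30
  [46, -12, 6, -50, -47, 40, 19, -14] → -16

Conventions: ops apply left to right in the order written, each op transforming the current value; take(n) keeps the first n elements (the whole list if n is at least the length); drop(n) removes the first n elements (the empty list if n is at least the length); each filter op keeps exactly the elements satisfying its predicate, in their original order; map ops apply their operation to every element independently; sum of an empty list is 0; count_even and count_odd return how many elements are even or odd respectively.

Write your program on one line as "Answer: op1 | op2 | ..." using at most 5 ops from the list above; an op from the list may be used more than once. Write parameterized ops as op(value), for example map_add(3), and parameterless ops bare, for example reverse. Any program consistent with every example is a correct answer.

map_neg | filter_even | sort_asc | sort_desc | sum

Check, running the answer program on each example:
  [5, -40, 5, 3] -> [-5, 40, -5, -3] -> [40] -> [40] -> [40] -> 40
  [-28, -45, 20, -1, 43, 43] -> [28, 45, -20, 1, -43, -43] -> [28, -20] -> [-20, 28] -> [28, -20] -> 8
  [19, 0, 35, -32, 23, -11, -21, -5, -47] -> [-19, 0, -35, 32, -23, 11, 21, 5, 47] -> [0, 32] -> [0, 32] -> [32, 0] -> 32
  [15, 21, -22, -5, 47, -8] -> [-15, -21, 22, 5, -47, 8] -> [22, 8] -> [8, 22] -> [22, 8] -> 30
  [46, -12, 6, -50, -47, 40, 19, -14] -> [-46, 12, -6, 50, 47, -40, -19, 14] -> [-46, 12, -6, 50, -40, 14] -> [-46, -40, -6, 12, 14, 50] -> [50, 14, 12, -6, -40, -46] -> -16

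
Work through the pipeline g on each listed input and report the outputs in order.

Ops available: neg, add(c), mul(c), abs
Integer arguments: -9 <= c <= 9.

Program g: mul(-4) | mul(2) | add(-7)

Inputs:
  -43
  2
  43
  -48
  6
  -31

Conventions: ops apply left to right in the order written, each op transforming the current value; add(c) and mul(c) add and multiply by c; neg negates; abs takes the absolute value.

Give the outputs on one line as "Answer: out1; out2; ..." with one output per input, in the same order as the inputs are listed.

Execution, op by op:
  -43 -> 172 -> 344 -> 337
  2 -> -8 -> -16 -> -23
  43 -> -172 -> -344 -> -351
  -48 -> 192 -> 384 -> 377
  6 -> -24 -> -48 -> -55
  -31 -> 124 -> 248 -> 241

337; -23; -351; 377; -55; 241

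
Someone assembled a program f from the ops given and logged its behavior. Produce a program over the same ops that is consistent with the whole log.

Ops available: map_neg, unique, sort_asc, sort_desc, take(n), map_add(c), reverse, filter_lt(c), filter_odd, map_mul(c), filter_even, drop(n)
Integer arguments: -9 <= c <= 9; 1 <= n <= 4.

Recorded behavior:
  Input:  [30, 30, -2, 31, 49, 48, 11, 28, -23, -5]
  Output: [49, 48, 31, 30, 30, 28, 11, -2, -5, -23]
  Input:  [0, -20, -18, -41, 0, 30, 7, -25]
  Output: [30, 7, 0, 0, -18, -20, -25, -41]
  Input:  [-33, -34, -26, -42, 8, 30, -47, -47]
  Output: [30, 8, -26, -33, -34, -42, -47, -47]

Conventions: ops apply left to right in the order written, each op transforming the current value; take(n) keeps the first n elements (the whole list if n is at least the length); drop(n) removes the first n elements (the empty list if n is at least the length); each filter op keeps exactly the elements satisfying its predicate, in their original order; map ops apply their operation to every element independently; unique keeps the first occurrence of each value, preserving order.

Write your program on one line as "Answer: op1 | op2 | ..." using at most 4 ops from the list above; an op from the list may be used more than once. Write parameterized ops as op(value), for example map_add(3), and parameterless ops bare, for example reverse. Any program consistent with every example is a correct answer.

map_neg | sort_desc | reverse | map_neg

Check, running the answer program on each example:
  [30, 30, -2, 31, 49, 48, 11, 28, -23, -5] -> [-30, -30, 2, -31, -49, -48, -11, -28, 23, 5] -> [23, 5, 2, -11, -28, -30, -30, -31, -48, -49] -> [-49, -48, -31, -30, -30, -28, -11, 2, 5, 23] -> [49, 48, 31, 30, 30, 28, 11, -2, -5, -23]
  [0, -20, -18, -41, 0, 30, 7, -25] -> [0, 20, 18, 41, 0, -30, -7, 25] -> [41, 25, 20, 18, 0, 0, -7, -30] -> [-30, -7, 0, 0, 18, 20, 25, 41] -> [30, 7, 0, 0, -18, -20, -25, -41]
  [-33, -34, -26, -42, 8, 30, -47, -47] -> [33, 34, 26, 42, -8, -30, 47, 47] -> [47, 47, 42, 34, 33, 26, -8, -30] -> [-30, -8, 26, 33, 34, 42, 47, 47] -> [30, 8, -26, -33, -34, -42, -47, -47]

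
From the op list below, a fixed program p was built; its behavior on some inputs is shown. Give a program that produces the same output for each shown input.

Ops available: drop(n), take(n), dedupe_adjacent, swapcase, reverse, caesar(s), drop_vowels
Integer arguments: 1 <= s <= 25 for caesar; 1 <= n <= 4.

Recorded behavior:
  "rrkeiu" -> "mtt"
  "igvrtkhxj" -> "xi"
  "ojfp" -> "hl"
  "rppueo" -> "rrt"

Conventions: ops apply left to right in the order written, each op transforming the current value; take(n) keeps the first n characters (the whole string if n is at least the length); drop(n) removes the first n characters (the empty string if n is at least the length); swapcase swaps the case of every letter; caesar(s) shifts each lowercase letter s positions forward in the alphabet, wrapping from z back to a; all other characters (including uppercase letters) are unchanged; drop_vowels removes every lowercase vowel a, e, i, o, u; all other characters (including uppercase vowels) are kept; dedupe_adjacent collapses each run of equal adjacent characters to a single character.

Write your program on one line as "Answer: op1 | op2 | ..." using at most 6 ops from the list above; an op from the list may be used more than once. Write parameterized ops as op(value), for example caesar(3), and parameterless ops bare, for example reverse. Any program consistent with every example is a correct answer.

take(3) | drop_vowels | caesar(4) | caesar(1) | reverse | caesar(23)

Check, running the answer program on each example:
  "rrkeiu" -> "rrk" -> "rrk" -> "vvo" -> "wwp" -> "pww" -> "mtt"
  "igvrtkhxj" -> "igv" -> "gv" -> "kz" -> "la" -> "al" -> "xi"
  "ojfp" -> "ojf" -> "jf" -> "nj" -> "ok" -> "ko" -> "hl"
  "rppueo" -> "rpp" -> "rpp" -> "vtt" -> "wuu" -> "uuw" -> "rrt"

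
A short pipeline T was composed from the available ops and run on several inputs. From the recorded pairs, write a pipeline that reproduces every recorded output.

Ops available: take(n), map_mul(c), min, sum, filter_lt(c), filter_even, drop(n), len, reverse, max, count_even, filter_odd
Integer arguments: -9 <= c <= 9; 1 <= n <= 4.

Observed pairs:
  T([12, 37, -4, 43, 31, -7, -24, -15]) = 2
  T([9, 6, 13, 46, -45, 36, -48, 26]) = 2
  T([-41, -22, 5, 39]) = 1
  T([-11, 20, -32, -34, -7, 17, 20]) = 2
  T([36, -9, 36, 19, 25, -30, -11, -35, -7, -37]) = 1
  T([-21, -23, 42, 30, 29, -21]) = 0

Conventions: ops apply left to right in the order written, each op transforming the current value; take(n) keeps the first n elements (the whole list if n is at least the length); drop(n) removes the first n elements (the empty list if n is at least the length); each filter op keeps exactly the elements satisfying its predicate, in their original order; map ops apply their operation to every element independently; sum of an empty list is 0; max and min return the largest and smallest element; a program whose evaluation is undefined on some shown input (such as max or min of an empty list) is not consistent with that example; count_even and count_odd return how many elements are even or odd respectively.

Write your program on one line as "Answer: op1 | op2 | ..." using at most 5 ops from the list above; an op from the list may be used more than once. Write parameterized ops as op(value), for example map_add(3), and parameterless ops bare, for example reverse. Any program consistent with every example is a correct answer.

reverse | filter_lt(9) | filter_even | count_even

Check, running the answer program on each example:
  [12, 37, -4, 43, 31, -7, -24, -15] -> [-15, -24, -7, 31, 43, -4, 37, 12] -> [-15, -24, -7, -4] -> [-24, -4] -> 2
  [9, 6, 13, 46, -45, 36, -48, 26] -> [26, -48, 36, -45, 46, 13, 6, 9] -> [-48, -45, 6] -> [-48, 6] -> 2
  [-41, -22, 5, 39] -> [39, 5, -22, -41] -> [5, -22, -41] -> [-22] -> 1
  [-11, 20, -32, -34, -7, 17, 20] -> [20, 17, -7, -34, -32, 20, -11] -> [-7, -34, -32, -11] -> [-34, -32] -> 2
  [36, -9, 36, 19, 25, -30, -11, -35, -7, -37] -> [-37, -7, -35, -11, -30, 25, 19, 36, -9, 36] -> [-37, -7, -35, -11, -30, -9] -> [-30] -> 1
  [-21, -23, 42, 30, 29, -21] -> [-21, 29, 30, 42, -23, -21] -> [-21, -23, -21] -> [] -> 0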